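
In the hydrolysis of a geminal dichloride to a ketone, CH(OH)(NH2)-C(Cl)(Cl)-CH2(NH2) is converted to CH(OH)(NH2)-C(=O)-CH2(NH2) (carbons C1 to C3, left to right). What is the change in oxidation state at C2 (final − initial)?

Before: C2 has 2 bonds to C, 2 bonds to Cl → oxidation state +2.
After: C2 has 2 bonds to C, 2 bonds to O → oxidation state +2.
Δ = +2 − (+2) = 0, so no net redox change at C2.

0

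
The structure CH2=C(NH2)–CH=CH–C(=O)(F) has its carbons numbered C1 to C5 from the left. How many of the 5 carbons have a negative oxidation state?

3

Tallying each carbon's bonds:
C1: 2C, 2H → 0 − 2 = -2
C2: 3C, 1N → 0 + 1 = +1
C3: 3C, 1H → 0 − 1 = -1
C4: 3C, 1H → 0 − 1 = -1
C5: 1C, 2O, 1F → 0 + 2 + 1 = +3
3 carbons (C1, C3, C4) meet the condition.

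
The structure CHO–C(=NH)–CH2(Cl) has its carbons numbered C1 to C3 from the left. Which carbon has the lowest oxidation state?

Tallying each carbon's bonds:
C1: 1C, 1H, 2O → 0 − 1 + 2 = +1
C2: 2C, 2N → 0 + 2 = +2
C3: 1C, 2H, 1Cl → 0 − 2 + 1 = -1
The most reduced carbon is C3 at -1.

C3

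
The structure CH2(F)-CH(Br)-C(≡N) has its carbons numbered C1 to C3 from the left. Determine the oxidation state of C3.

+3

Each bond to a more electronegative atom (O, N, halogen) counts +1, each bond to a less electronegative atom (H, metal, B, Si) counts −1, and each C–C bond counts 0.
C3 has one bond to C (0), a triple bond to N (3×+1 = +3).
Oxidation state = 0 + 3 = +3.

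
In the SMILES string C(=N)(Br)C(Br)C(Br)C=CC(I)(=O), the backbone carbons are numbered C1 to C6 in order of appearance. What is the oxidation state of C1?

Assign +1 per bond to O/N/halogen, −1 per bond to H or an electropositive element, and 0 per bond to carbon.
C1 has one bond to C (0), a double bond to N (2×+1 = +2), one bond to Br (+1).
Oxidation state = 0 + 2 + 1 = +3.

+3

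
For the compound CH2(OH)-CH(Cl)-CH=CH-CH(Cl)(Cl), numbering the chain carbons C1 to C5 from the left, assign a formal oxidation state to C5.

C5 has one bond to C (0), one bond to Cl (+1), one bond to H (-1), one bond to Cl (+1).
Oxidation state = 0 + 1 − 1 + 1 = +1.

+1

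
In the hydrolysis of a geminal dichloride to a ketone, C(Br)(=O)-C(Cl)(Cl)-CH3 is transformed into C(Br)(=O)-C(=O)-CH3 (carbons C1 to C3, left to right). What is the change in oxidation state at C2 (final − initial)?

0

Before: C2 has 2 bonds to C, 2 bonds to Cl → oxidation state +2.
After: C2 has 2 bonds to C, 2 bonds to O → oxidation state +2.
Δ = +2 − (+2) = 0, so no net redox change at C2.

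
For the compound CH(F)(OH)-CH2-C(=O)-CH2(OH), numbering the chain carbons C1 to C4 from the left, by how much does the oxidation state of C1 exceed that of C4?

C1: 1C, 1H, 1O, 1F → 0 − 1 + 1 + 1 = +1
C4: 1C, 2H, 1O → 0 − 2 + 1 = -1
Difference: +1 − (-1) = +2.

+2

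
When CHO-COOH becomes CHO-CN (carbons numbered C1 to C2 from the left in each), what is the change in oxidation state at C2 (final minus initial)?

0

Before: C2 has 1 bond to C, 3 bonds to O → oxidation state +3.
After: C2 has 1 bond to C, 3 bonds to N → oxidation state +3.
Δ = +3 − (+3) = 0, so no net redox change at C2.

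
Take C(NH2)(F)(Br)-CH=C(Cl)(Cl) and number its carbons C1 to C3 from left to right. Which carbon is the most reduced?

C2

Each bond to a more electronegative atom (O, N, halogen) counts +1, each bond to a less electronegative atom (H, metal, B, Si) counts −1, and each C–C bond counts 0. Tallying each carbon:
C1: 1C, 1N, 1F, 1Br → 0 + 1 + 1 + 1 = +3
C2: 3C, 1H → 0 − 1 = -1
C3: 2C, 2Cl → 0 + 2 = +2
The most reduced carbon is C2 at -1.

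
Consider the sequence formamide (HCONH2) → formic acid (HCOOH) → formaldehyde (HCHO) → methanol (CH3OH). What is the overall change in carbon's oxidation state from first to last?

Carbon oxidation states along the series — formamide: +2, formic acid: +2, formaldehyde: 0, methanol: -2.
Net change = -2 − (+2) = -4.

-4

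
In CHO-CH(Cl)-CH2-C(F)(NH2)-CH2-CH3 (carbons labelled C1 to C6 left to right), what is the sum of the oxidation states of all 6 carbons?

Tallying each carbon's bonds:
C1: 1C, 1H, 2O → 0 − 1 + 2 = +1
C2: 2C, 1H, 1Cl → 0 − 1 + 1 = 0
C3: 2C, 2H → 0 − 2 = -2
C4: 2C, 1N, 1F → 0 + 1 + 1 = +2
C5: 2C, 2H → 0 − 2 = -2
C6: 1C, 3H → 0 − 3 = -3
Sum = +1 + 0 − 2 + 2 − 2 − 3 = -4.

-4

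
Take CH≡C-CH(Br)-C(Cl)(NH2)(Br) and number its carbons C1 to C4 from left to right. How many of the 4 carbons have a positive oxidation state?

Count +1 for every bond to an atom more electronegative than carbon and −1 for every bond to one less electronegative; C–C bonds are 0. Tallying each carbon:
C1: 3C, 1H → 0 − 1 = -1
C2: 4C → 0 = 0
C3: 2C, 1H, 1Br → 0 − 1 + 1 = 0
C4: 1C, 1N, 1Cl, 1Br → 0 + 1 + 1 + 1 = +3
1 carbon (C4) meets the condition.

1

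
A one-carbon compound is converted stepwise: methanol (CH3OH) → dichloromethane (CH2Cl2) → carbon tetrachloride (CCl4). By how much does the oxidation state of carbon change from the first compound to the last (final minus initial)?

Carbon oxidation states along the series — methanol: -2, dichloromethane: 0, carbon tetrachloride: +4.
Net change = +4 − (-2) = +6.

+6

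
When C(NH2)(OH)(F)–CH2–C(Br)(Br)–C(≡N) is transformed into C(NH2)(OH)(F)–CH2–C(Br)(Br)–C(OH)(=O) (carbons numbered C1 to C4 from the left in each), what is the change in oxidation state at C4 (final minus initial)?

Before: C4 has 1 bond to C, 3 bonds to N → oxidation state +3.
After: C4 has 1 bond to C, 3 bonds to O → oxidation state +3.
Δ = +3 − (+3) = 0, so no net redox change at C4.

0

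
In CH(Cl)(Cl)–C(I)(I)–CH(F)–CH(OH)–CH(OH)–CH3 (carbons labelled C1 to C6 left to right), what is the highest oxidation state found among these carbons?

+2

Tallying each carbon's bonds:
C1: 1C, 1H, 2Cl → 0 − 1 + 2 = +1
C2: 2C, 2I → 0 + 2 = +2
C3: 2C, 1H, 1F → 0 − 1 + 1 = 0
C4: 2C, 1H, 1O → 0 − 1 + 1 = 0
C5: 2C, 1H, 1O → 0 − 1 + 1 = 0
C6: 1C, 3H → 0 − 3 = -3
The highest value is +2.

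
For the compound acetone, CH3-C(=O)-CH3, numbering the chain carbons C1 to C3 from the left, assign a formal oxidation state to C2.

Assign +1 per bond to O/N/halogen, −1 per bond to H or an electropositive element, and 0 per bond to carbon.
C2 has a double bond to O (2×+1 = +2), one bond to C (0), one bond to C (0).
Oxidation state = +2 + 0 + 0 = +2.

+2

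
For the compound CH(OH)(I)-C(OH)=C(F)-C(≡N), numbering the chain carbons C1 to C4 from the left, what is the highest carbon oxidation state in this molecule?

+3

Bonds to more-electronegative neighbours contribute +1 each, bonds to H or metals contribute −1 each, and C–C bonds contribute 0. Tallying each carbon:
C1: 1C, 1H, 1O, 1I → 0 − 1 + 1 + 1 = +1
C2: 3C, 1O → 0 + 1 = +1
C3: 3C, 1F → 0 + 1 = +1
C4: 1C, 3N → 0 + 3 = +3
The highest value is +3.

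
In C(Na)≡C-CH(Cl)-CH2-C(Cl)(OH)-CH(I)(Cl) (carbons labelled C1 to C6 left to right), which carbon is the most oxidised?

Tallying each carbon's bonds:
C1: 3C, 1Na → 0 − 1 = -1
C2: 4C → 0 = 0
C3: 2C, 1H, 1Cl → 0 − 1 + 1 = 0
C4: 2C, 2H → 0 − 2 = -2
C5: 2C, 1O, 1Cl → 0 + 1 + 1 = +2
C6: 1C, 1H, 1Cl, 1I → 0 − 1 + 1 + 1 = +1
The most oxidised carbon is C5 at +2.

C5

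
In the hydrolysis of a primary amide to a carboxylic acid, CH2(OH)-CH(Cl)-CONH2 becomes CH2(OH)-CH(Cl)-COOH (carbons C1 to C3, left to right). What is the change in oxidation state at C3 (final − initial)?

0

Before: C3 has 1 bond to C, 2 bonds to O, 1 bond to N → oxidation state +3.
After: C3 has 1 bond to C, 3 bonds to O → oxidation state +3.
Δ = +3 − (+3) = 0, so no net redox change at C3.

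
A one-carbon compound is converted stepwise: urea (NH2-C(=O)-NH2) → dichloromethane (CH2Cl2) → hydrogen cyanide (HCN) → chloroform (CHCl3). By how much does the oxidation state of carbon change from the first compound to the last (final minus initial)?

Carbon oxidation states along the series — urea: +4, dichloromethane: 0, hydrogen cyanide: +2, chloroform: +2.
Net change = +2 − (+4) = -2.

-2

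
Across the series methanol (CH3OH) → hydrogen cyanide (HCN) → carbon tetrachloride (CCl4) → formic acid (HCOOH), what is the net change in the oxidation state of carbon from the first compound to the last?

+4

Carbon oxidation states along the series — methanol: -2, hydrogen cyanide: +2, carbon tetrachloride: +4, formic acid: +2.
Net change = +2 − (-2) = +4.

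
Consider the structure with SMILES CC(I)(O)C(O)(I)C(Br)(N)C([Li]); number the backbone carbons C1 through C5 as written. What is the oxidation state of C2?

C2 has one bond to C (0), one bond to C (0), one bond to I (+1), one bond to O (+1).
Oxidation state = 0 + 0 + 1 + 1 = +2.

+2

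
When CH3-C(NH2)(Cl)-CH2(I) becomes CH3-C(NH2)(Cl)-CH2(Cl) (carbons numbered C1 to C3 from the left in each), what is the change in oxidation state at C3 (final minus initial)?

0

Before: C3 has 1 bond to C, 2 bonds to H, 1 bond to I → oxidation state -1.
After: C3 has 1 bond to C, 2 bonds to H, 1 bond to Cl → oxidation state -1.
Δ = -1 − (-1) = 0, so no net redox change at C3.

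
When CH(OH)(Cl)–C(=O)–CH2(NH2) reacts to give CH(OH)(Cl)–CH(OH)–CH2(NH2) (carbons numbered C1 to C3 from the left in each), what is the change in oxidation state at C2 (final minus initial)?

Before: C2 has 2 bonds to C, 2 bonds to O → oxidation state +2.
After: C2 has 2 bonds to C, 1 bond to H, 1 bond to O → oxidation state 0.
Δ = 0 − (+2) = -2, so this is a reduction at C2.

-2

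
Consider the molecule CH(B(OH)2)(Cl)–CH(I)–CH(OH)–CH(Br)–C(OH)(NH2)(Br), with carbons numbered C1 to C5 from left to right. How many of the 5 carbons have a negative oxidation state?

1

Each bond to a more electronegative atom (O, N, halogen) counts +1, each bond to a less electronegative atom (H, metal, B, Si) counts −1, and each C–C bond counts 0. Tallying each carbon:
C1: 1C, 1H, 1Cl, 1B → 0 − 1 + 1 − 1 = -1
C2: 2C, 1H, 1I → 0 − 1 + 1 = 0
C3: 2C, 1H, 1O → 0 − 1 + 1 = 0
C4: 2C, 1H, 1Br → 0 − 1 + 1 = 0
C5: 1C, 1O, 1N, 1Br → 0 + 1 + 1 + 1 = +3
1 carbon (C1) meets the condition.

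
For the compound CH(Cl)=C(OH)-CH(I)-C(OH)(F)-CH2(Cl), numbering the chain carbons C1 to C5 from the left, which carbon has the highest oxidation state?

Tallying each carbon's bonds:
C1: 2C, 1H, 1Cl → 0 − 1 + 1 = 0
C2: 3C, 1O → 0 + 1 = +1
C3: 2C, 1H, 1I → 0 − 1 + 1 = 0
C4: 2C, 1O, 1F → 0 + 1 + 1 = +2
C5: 1C, 2H, 1Cl → 0 − 2 + 1 = -1
The most oxidised carbon is C4 at +2.

C4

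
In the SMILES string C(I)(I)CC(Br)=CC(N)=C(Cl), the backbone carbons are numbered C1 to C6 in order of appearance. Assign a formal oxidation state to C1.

+1

Each bond to a more electronegative atom (O, N, halogen) counts +1, each bond to a less electronegative atom (H, metal, B, Si) counts −1, and each C–C bond counts 0.
C1 has one bond to C (0), one bond to I (+1), one bond to I (+1), one bond to H (-1).
Oxidation state = 0 + 1 + 1 − 1 = +1.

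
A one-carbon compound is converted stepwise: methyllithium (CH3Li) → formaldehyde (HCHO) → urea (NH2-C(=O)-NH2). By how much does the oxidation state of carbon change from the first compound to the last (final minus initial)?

+8

Carbon oxidation states along the series — methyllithium: -4, formaldehyde: 0, urea: +4.
Net change = +4 − (-4) = +8.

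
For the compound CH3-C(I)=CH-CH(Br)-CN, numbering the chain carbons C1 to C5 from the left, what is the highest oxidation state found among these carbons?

+3

Tallying each carbon's bonds:
C1: 1C, 3H → 0 − 3 = -3
C2: 3C, 1I → 0 + 1 = +1
C3: 3C, 1H → 0 − 1 = -1
C4: 2C, 1H, 1Br → 0 − 1 + 1 = 0
C5: 1C, 3N → 0 + 3 = +3
The highest value is +3.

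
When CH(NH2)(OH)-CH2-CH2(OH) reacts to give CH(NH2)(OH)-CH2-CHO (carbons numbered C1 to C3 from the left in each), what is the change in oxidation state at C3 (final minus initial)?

+2

Before: C3 has 1 bond to C, 2 bonds to H, 1 bond to O → oxidation state -1.
After: C3 has 1 bond to C, 1 bond to H, 2 bonds to O → oxidation state +1.
Δ = +1 − (-1) = +2, so this is an oxidation at C3.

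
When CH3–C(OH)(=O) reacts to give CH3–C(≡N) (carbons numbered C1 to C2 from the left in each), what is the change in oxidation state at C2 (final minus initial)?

0

Before: C2 has 1 bond to C, 3 bonds to O → oxidation state +3.
After: C2 has 1 bond to C, 3 bonds to N → oxidation state +3.
Δ = +3 − (+3) = 0, so no net redox change at C2.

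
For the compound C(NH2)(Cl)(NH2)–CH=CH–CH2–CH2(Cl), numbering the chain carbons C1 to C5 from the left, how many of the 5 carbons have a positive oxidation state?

Each bond to a more electronegative atom (O, N, halogen) counts +1, each bond to a less electronegative atom (H, metal, B, Si) counts −1, and each C–C bond counts 0. Tallying each carbon:
C1: 1C, 2N, 1Cl → 0 + 2 + 1 = +3
C2: 3C, 1H → 0 − 1 = -1
C3: 3C, 1H → 0 − 1 = -1
C4: 2C, 2H → 0 − 2 = -2
C5: 1C, 2H, 1Cl → 0 − 2 + 1 = -1
1 carbon (C1) meets the condition.

1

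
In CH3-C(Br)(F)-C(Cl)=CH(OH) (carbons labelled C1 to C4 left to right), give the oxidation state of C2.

+2

Bonds to more-electronegative neighbours contribute +1 each, bonds to H or metals contribute −1 each, and C–C bonds contribute 0.
C2 has one bond to C (0), one bond to C (0), one bond to Br (+1), one bond to F (+1).
Oxidation state = 0 + 0 + 1 + 1 = +2.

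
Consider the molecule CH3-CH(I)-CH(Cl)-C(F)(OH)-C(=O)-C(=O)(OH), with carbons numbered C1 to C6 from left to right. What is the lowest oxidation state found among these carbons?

Tallying each carbon's bonds:
C1: 1C, 3H → 0 − 3 = -3
C2: 2C, 1H, 1I → 0 − 1 + 1 = 0
C3: 2C, 1H, 1Cl → 0 − 1 + 1 = 0
C4: 2C, 1O, 1F → 0 + 1 + 1 = +2
C5: 2C, 2O → 0 + 2 = +2
C6: 1C, 3O → 0 + 3 = +3
The lowest value is -3.

-3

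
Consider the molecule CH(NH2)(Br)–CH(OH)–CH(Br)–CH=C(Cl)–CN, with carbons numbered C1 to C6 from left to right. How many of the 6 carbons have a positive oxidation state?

3

Tallying each carbon's bonds:
C1: 1C, 1H, 1N, 1Br → 0 − 1 + 1 + 1 = +1
C2: 2C, 1H, 1O → 0 − 1 + 1 = 0
C3: 2C, 1H, 1Br → 0 − 1 + 1 = 0
C4: 3C, 1H → 0 − 1 = -1
C5: 3C, 1Cl → 0 + 1 = +1
C6: 1C, 3N → 0 + 3 = +3
3 carbons (C1, C5, C6) meet the condition.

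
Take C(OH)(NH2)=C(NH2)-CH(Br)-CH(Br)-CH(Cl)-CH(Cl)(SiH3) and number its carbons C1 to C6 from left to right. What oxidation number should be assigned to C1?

+2

Each bond to a more electronegative atom (O, N, halogen) counts +1, each bond to a less electronegative atom (H, metal, B, Si) counts −1, and each C–C bond counts 0.
C1 has a double bond to C (2×0 = 0), one bond to O (+1), one bond to N (+1).
Oxidation state = 0 + 1 + 1 = +2.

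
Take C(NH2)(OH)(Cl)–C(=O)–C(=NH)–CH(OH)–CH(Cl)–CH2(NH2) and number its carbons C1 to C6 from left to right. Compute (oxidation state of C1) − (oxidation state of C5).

+3

C1: 1C, 1O, 1N, 1Cl → 0 + 1 + 1 + 1 = +3
C5: 2C, 1H, 1Cl → 0 − 1 + 1 = 0
Difference: +3 − (0) = +3.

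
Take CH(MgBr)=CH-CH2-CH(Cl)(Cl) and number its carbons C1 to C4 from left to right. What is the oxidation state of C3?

-2

C3 has one bond to C (0), one bond to C (0), one bond to H (-1), one bond to H (-1).
Oxidation state = 0 + 0 − 1 − 1 = -2.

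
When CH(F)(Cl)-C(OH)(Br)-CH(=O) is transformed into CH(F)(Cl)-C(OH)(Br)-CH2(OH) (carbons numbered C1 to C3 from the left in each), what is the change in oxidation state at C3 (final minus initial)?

Before: C3 has 1 bond to C, 1 bond to H, 2 bonds to O → oxidation state +1.
After: C3 has 1 bond to C, 2 bonds to H, 1 bond to O → oxidation state -1.
Δ = -1 − (+1) = -2, so this is a reduction at C3.

-2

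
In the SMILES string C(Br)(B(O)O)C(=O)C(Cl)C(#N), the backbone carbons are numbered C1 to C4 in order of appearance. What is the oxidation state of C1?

-1

C1 has one bond to C (0), one bond to H (-1), one bond to Br (+1), one bond to B (-1).
Oxidation state = 0 − 1 + 1 − 1 = -1.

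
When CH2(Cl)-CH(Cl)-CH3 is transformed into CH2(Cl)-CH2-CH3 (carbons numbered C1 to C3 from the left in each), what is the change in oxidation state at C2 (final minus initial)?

Before: C2 has 2 bonds to C, 1 bond to H, 1 bond to Cl → oxidation state 0.
After: C2 has 2 bonds to C, 2 bonds to H → oxidation state -2.
Δ = -2 − (0) = -2, so this is a reduction at C2.

-2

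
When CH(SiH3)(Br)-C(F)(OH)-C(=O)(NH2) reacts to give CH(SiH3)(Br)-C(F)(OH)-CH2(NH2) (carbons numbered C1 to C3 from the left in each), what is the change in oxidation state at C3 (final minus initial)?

-4

Before: C3 has 1 bond to C, 2 bonds to O, 1 bond to N → oxidation state +3.
After: C3 has 1 bond to C, 2 bonds to H, 1 bond to N → oxidation state -1.
Δ = -1 − (+3) = -4, so this is a reduction at C3.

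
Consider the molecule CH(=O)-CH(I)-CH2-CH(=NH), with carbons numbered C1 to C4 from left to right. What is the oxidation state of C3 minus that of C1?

C3: 2C, 2H → 0 − 2 = -2
C1: 1C, 1H, 2O → 0 − 1 + 2 = +1
Difference: -2 − (+1) = -3.

-3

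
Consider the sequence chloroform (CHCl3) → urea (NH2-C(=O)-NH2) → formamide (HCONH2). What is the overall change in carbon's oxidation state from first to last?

0

Carbon oxidation states along the series — chloroform: +2, urea: +4, formamide: +2.
Net change = +2 − (+2) = 0.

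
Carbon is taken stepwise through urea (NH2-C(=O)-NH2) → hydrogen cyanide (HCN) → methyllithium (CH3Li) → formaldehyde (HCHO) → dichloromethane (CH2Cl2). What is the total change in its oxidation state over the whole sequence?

-4

Carbon oxidation states along the series — urea: +4, hydrogen cyanide: +2, methyllithium: -4, formaldehyde: 0, dichloromethane: 0.
Net change = 0 − (+4) = -4.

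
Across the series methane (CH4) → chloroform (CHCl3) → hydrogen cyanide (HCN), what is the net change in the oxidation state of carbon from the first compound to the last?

Carbon oxidation states along the series — methane: -4, chloroform: +2, hydrogen cyanide: +2.
Net change = +2 − (-4) = +6.

+6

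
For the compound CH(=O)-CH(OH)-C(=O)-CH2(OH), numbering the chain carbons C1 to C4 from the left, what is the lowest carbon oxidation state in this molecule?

Tallying each carbon's bonds:
C1: 1C, 1H, 2O → 0 − 1 + 2 = +1
C2: 2C, 1H, 1O → 0 − 1 + 1 = 0
C3: 2C, 2O → 0 + 2 = +2
C4: 1C, 2H, 1O → 0 − 2 + 1 = -1
The lowest value is -1.

-1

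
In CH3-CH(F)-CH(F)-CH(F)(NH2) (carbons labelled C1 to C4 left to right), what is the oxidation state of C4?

+1

C4 has one bond to C (0), one bond to F (+1), one bond to H (-1), one bond to N (+1).
Oxidation state = 0 + 1 − 1 + 1 = +1.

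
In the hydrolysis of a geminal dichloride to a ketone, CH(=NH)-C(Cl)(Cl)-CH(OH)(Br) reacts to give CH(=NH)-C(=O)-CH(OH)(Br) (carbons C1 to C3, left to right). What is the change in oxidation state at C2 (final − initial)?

Before: C2 has 2 bonds to C, 2 bonds to Cl → oxidation state +2.
After: C2 has 2 bonds to C, 2 bonds to O → oxidation state +2.
Δ = +2 − (+2) = 0, so no net redox change at C2.

0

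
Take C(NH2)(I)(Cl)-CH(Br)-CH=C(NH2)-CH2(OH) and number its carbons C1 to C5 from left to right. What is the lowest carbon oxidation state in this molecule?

-1

Tallying each carbon's bonds:
C1: 1C, 1N, 1Cl, 1I → 0 + 1 + 1 + 1 = +3
C2: 2C, 1H, 1Br → 0 − 1 + 1 = 0
C3: 3C, 1H → 0 − 1 = -1
C4: 3C, 1N → 0 + 1 = +1
C5: 1C, 2H, 1O → 0 − 2 + 1 = -1
The lowest value is -1.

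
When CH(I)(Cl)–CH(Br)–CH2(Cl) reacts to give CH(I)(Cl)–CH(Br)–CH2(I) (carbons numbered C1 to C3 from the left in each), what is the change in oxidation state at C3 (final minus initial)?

Before: C3 has 1 bond to C, 2 bonds to H, 1 bond to Cl → oxidation state -1.
After: C3 has 1 bond to C, 2 bonds to H, 1 bond to I → oxidation state -1.
Δ = -1 − (-1) = 0, so no net redox change at C3.

0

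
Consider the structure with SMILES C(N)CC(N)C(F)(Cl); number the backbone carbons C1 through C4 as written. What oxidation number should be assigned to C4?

+1

C4 has one bond to C (0), one bond to F (+1), one bond to Cl (+1), one bond to H (-1).
Oxidation state = 0 + 1 + 1 − 1 = +1.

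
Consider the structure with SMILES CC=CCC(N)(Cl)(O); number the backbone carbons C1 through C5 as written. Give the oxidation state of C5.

C5 has one bond to C (0), one bond to N (+1), one bond to Cl (+1), one bond to O (+1).
Oxidation state = 0 + 1 + 1 + 1 = +3.

+3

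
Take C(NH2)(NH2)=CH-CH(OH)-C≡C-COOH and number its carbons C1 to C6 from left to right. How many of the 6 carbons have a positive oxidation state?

2

Assign +1 per bond to O/N/halogen, −1 per bond to H or an electropositive element, and 0 per bond to carbon. Tallying each carbon:
C1: 2C, 2N → 0 + 2 = +2
C2: 3C, 1H → 0 − 1 = -1
C3: 2C, 1H, 1O → 0 − 1 + 1 = 0
C4: 4C → 0 = 0
C5: 4C → 0 = 0
C6: 1C, 3O → 0 + 3 = +3
2 carbons (C1, C6) meet the condition.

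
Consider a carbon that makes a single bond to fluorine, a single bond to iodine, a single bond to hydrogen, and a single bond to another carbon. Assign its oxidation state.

+1

The carbon has one bond to C (0), one bond to H (-1), one bond to I (+1), one bond to F (+1).
Oxidation state = 0 − 1 + 1 + 1 = +1.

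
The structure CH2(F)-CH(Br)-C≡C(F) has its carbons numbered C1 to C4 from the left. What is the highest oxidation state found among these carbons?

Count +1 for every bond to an atom more electronegative than carbon and −1 for every bond to one less electronegative; C–C bonds are 0. Tallying each carbon:
C1: 1C, 2H, 1F → 0 − 2 + 1 = -1
C2: 2C, 1H, 1Br → 0 − 1 + 1 = 0
C3: 4C → 0 = 0
C4: 3C, 1F → 0 + 1 = +1
The highest value is +1.

+1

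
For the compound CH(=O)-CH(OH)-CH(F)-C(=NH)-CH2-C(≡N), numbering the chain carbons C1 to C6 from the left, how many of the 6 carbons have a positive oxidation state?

3

Tallying each carbon's bonds:
C1: 1C, 1H, 2O → 0 − 1 + 2 = +1
C2: 2C, 1H, 1O → 0 − 1 + 1 = 0
C3: 2C, 1H, 1F → 0 − 1 + 1 = 0
C4: 2C, 2N → 0 + 2 = +2
C5: 2C, 2H → 0 − 2 = -2
C6: 1C, 3N → 0 + 3 = +3
3 carbons (C1, C4, C6) meet the condition.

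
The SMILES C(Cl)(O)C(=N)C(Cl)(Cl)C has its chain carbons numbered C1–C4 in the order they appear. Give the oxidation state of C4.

C4 has one bond to C (0), one bond to H (-1), one bond to H (-1), one bond to H (-1).
Oxidation state = 0 − 1 − 1 − 1 = -3.

-3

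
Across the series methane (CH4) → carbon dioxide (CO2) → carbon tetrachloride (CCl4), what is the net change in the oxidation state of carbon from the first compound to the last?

Carbon oxidation states along the series — methane: -4, carbon dioxide: +4, carbon tetrachloride: +4.
Net change = +4 − (-4) = +8.

+8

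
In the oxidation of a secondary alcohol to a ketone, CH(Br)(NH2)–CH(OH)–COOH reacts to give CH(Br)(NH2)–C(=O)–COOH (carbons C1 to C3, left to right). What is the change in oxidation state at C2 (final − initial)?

+2

Before: C2 has 2 bonds to C, 1 bond to H, 1 bond to O → oxidation state 0.
After: C2 has 2 bonds to C, 2 bonds to O → oxidation state +2.
Δ = +2 − (0) = +2, so this is an oxidation at C2.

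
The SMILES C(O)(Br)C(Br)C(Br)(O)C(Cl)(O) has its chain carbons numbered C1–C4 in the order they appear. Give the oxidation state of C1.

C1 has one bond to C (0), one bond to H (-1), one bond to O (+1), one bond to Br (+1).
Oxidation state = 0 − 1 + 1 + 1 = +1.

+1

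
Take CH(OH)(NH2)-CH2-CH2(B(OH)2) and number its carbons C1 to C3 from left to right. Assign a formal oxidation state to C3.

-3

Each bond to a more electronegative atom (O, N, halogen) counts +1, each bond to a less electronegative atom (H, metal, B, Si) counts −1, and each C–C bond counts 0.
C3 has one bond to C (0), one bond to H (-1), one bond to B (-1), one bond to H (-1).
Oxidation state = 0 − 1 − 1 − 1 = -3.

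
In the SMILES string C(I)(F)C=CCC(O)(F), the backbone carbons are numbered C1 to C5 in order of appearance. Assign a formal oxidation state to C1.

Each bond to a more electronegative atom (O, N, halogen) counts +1, each bond to a less electronegative atom (H, metal, B, Si) counts −1, and each C–C bond counts 0.
C1 has one bond to C (0), one bond to H (-1), one bond to I (+1), one bond to F (+1).
Oxidation state = 0 − 1 + 1 + 1 = +1.

+1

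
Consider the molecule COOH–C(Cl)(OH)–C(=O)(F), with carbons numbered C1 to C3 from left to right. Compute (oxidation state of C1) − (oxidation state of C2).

C1: 1C, 3O → 0 + 3 = +3
C2: 2C, 1O, 1Cl → 0 + 1 + 1 = +2
Difference: +3 − (+2) = +1.

+1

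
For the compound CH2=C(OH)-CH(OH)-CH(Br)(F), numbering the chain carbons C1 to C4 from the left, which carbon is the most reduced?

C1

Each bond to a more electronegative atom (O, N, halogen) counts +1, each bond to a less electronegative atom (H, metal, B, Si) counts −1, and each C–C bond counts 0. Tallying each carbon:
C1: 2C, 2H → 0 − 2 = -2
C2: 3C, 1O → 0 + 1 = +1
C3: 2C, 1H, 1O → 0 − 1 + 1 = 0
C4: 1C, 1H, 1F, 1Br → 0 − 1 + 1 + 1 = +1
The most reduced carbon is C1 at -2.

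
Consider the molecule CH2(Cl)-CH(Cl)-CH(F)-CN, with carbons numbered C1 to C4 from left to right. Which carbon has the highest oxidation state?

C4

Tallying each carbon's bonds:
C1: 1C, 2H, 1Cl → 0 − 2 + 1 = -1
C2: 2C, 1H, 1Cl → 0 − 1 + 1 = 0
C3: 2C, 1H, 1F → 0 − 1 + 1 = 0
C4: 1C, 3N → 0 + 3 = +3
The most oxidised carbon is C4 at +3.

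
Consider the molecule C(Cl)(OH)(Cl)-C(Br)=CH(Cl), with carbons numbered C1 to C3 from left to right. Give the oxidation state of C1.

+3

Assign +1 per bond to O/N/halogen, −1 per bond to H or an electropositive element, and 0 per bond to carbon.
C1 has one bond to C (0), one bond to Cl (+1), one bond to O (+1), one bond to Cl (+1).
Oxidation state = 0 + 1 + 1 + 1 = +3.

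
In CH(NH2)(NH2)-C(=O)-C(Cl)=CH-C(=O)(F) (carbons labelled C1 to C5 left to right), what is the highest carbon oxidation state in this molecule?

+3

Assign +1 per bond to O/N/halogen, −1 per bond to H or an electropositive element, and 0 per bond to carbon. Tallying each carbon:
C1: 1C, 1H, 2N → 0 − 1 + 2 = +1
C2: 2C, 2O → 0 + 2 = +2
C3: 3C, 1Cl → 0 + 1 = +1
C4: 3C, 1H → 0 − 1 = -1
C5: 1C, 2O, 1F → 0 + 2 + 1 = +3
The highest value is +3.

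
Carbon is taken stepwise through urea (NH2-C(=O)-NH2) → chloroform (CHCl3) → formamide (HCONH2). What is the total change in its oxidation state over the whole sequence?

-2

Carbon oxidation states along the series — urea: +4, chloroform: +2, formamide: +2.
Net change = +2 − (+4) = -2.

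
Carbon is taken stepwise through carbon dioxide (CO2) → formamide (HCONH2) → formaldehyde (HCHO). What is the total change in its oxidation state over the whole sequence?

Carbon oxidation states along the series — carbon dioxide: +4, formamide: +2, formaldehyde: 0.
Net change = 0 − (+4) = -4.

-4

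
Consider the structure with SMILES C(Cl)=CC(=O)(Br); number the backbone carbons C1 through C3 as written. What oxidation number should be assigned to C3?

+3

C3 has one bond to C (0), a double bond to O (2×+1 = +2), one bond to Br (+1).
Oxidation state = 0 + 2 + 1 = +3.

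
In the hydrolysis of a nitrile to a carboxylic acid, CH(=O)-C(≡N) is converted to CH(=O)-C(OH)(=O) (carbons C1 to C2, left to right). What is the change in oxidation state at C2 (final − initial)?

Before: C2 has 1 bond to C, 3 bonds to N → oxidation state +3.
After: C2 has 1 bond to C, 3 bonds to O → oxidation state +3.
Δ = +3 − (+3) = 0, so no net redox change at C2.

0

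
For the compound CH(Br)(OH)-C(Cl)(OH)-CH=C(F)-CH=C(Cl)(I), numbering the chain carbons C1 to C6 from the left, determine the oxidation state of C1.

Assign +1 per bond to O/N/halogen, −1 per bond to H or an electropositive element, and 0 per bond to carbon.
C1 has one bond to C (0), one bond to Br (+1), one bond to O (+1), one bond to H (-1).
Oxidation state = 0 + 1 + 1 − 1 = +1.

+1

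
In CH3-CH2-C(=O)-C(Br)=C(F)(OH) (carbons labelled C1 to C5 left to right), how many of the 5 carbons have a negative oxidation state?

2

Tallying each carbon's bonds:
C1: 1C, 3H → 0 − 3 = -3
C2: 2C, 2H → 0 − 2 = -2
C3: 2C, 2O → 0 + 2 = +2
C4: 3C, 1Br → 0 + 1 = +1
C5: 2C, 1O, 1F → 0 + 1 + 1 = +2
2 carbons (C1, C2) meet the condition.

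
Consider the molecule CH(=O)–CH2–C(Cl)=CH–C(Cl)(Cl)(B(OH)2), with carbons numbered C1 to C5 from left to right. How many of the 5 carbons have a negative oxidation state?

2

Tallying each carbon's bonds:
C1: 1C, 1H, 2O → 0 − 1 + 2 = +1
C2: 2C, 2H → 0 − 2 = -2
C3: 3C, 1Cl → 0 + 1 = +1
C4: 3C, 1H → 0 − 1 = -1
C5: 1C, 2Cl, 1B → 0 + 2 − 1 = +1
2 carbons (C2, C4) meet the condition.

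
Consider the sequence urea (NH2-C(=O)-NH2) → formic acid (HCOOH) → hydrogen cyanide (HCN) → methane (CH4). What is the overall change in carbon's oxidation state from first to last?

-8

Carbon oxidation states along the series — urea: +4, formic acid: +2, hydrogen cyanide: +2, methane: -4.
Net change = -4 − (+4) = -8.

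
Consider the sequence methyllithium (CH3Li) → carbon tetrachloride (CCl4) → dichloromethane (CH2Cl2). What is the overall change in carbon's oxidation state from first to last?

Carbon oxidation states along the series — methyllithium: -4, carbon tetrachloride: +4, dichloromethane: 0.
Net change = 0 − (-4) = +4.

+4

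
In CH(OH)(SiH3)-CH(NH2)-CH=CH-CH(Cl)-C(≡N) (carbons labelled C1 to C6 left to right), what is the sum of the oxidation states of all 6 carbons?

Count +1 for every bond to an atom more electronegative than carbon and −1 for every bond to one less electronegative; C–C bonds are 0. Tallying each carbon:
C1: 1C, 1H, 1O, 1Si → 0 − 1 + 1 − 1 = -1
C2: 2C, 1H, 1N → 0 − 1 + 1 = 0
C3: 3C, 1H → 0 − 1 = -1
C4: 3C, 1H → 0 − 1 = -1
C5: 2C, 1H, 1Cl → 0 − 1 + 1 = 0
C6: 1C, 3N → 0 + 3 = +3
Sum = -1 + 0 − 1 − 1 + 0 + 3 = 0.

0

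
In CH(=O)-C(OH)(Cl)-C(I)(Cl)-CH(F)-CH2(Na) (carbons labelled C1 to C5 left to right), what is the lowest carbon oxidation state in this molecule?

Tallying each carbon's bonds:
C1: 1C, 1H, 2O → 0 − 1 + 2 = +1
C2: 2C, 1O, 1Cl → 0 + 1 + 1 = +2
C3: 2C, 1Cl, 1I → 0 + 1 + 1 = +2
C4: 2C, 1H, 1F → 0 − 1 + 1 = 0
C5: 1C, 2H, 1Na → 0 − 2 − 1 = -3
The lowest value is -3.

-3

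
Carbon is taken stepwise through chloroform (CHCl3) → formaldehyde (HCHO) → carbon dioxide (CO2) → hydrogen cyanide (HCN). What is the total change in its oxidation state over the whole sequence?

Carbon oxidation states along the series — chloroform: +2, formaldehyde: 0, carbon dioxide: +4, hydrogen cyanide: +2.
Net change = +2 − (+2) = 0.

0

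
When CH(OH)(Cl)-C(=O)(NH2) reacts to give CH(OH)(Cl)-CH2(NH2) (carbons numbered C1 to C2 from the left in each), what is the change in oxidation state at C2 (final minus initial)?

Before: C2 has 1 bond to C, 2 bonds to O, 1 bond to N → oxidation state +3.
After: C2 has 1 bond to C, 2 bonds to H, 1 bond to N → oxidation state -1.
Δ = -1 − (+3) = -4, so this is a reduction at C2.

-4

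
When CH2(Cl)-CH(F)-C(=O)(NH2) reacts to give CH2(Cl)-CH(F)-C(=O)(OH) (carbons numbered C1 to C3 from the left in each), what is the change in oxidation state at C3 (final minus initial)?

0

Before: C3 has 1 bond to C, 2 bonds to O, 1 bond to N → oxidation state +3.
After: C3 has 1 bond to C, 3 bonds to O → oxidation state +3.
Δ = +3 − (+3) = 0, so no net redox change at C3.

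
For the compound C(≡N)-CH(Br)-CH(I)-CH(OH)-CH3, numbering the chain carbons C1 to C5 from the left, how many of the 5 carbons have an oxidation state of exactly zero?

3

Tallying each carbon's bonds:
C1: 1C, 3N → 0 + 3 = +3
C2: 2C, 1H, 1Br → 0 − 1 + 1 = 0
C3: 2C, 1H, 1I → 0 − 1 + 1 = 0
C4: 2C, 1H, 1O → 0 − 1 + 1 = 0
C5: 1C, 3H → 0 − 3 = -3
3 carbons (C2, C3, C4) meet the condition.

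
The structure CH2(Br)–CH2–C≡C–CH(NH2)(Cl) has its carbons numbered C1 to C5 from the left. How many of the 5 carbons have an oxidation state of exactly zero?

Tallying each carbon's bonds:
C1: 1C, 2H, 1Br → 0 − 2 + 1 = -1
C2: 2C, 2H → 0 − 2 = -2
C3: 4C → 0 = 0
C4: 4C → 0 = 0
C5: 1C, 1H, 1N, 1Cl → 0 − 1 + 1 + 1 = +1
2 carbons (C3, C4) meet the condition.

2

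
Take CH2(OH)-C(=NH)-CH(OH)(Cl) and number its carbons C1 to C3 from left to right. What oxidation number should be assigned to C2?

+2

C2 has one bond to C (0), one bond to C (0), a double bond to N (2×+1 = +2).
Oxidation state = 0 + 0 + 2 = +2.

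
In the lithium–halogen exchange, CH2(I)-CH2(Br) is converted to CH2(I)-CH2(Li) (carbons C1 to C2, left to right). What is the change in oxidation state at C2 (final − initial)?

Before: C2 has 1 bond to C, 2 bonds to H, 1 bond to Br → oxidation state -1.
After: C2 has 1 bond to C, 2 bonds to H, 1 bond to Li → oxidation state -3.
Δ = -3 − (-1) = -2, so this is a reduction at C2.

-2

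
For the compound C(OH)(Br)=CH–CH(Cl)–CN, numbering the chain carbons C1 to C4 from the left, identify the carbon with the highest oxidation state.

C4

Tallying each carbon's bonds:
C1: 2C, 1O, 1Br → 0 + 1 + 1 = +2
C2: 3C, 1H → 0 − 1 = -1
C3: 2C, 1H, 1Cl → 0 − 1 + 1 = 0
C4: 1C, 3N → 0 + 3 = +3
The most oxidised carbon is C4 at +3.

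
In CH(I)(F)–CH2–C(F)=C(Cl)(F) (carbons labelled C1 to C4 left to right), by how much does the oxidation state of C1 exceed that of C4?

-1

C1: 1C, 1H, 1F, 1I → 0 − 1 + 1 + 1 = +1
C4: 2C, 1F, 1Cl → 0 + 1 + 1 = +2
Difference: +1 − (+2) = -1.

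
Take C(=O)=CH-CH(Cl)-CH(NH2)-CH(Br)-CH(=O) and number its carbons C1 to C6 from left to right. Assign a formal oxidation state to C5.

Bonds to more-electronegative neighbours contribute +1 each, bonds to H or metals contribute −1 each, and C–C bonds contribute 0.
C5 has one bond to C (0), one bond to C (0), one bond to Br (+1), one bond to H (-1).
Oxidation state = 0 + 0 + 1 − 1 = 0.

0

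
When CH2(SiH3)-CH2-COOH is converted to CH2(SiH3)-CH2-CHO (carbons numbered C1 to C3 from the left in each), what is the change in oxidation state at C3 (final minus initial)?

Before: C3 has 1 bond to C, 3 bonds to O → oxidation state +3.
After: C3 has 1 bond to C, 1 bond to H, 2 bonds to O → oxidation state +1.
Δ = +1 − (+3) = -2, so this is a reduction at C3.

-2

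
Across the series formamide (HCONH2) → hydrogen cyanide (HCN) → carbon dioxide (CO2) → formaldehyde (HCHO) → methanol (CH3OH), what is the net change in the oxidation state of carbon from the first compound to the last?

-4

Carbon oxidation states along the series — formamide: +2, hydrogen cyanide: +2, carbon dioxide: +4, formaldehyde: 0, methanol: -2.
Net change = -2 − (+2) = -4.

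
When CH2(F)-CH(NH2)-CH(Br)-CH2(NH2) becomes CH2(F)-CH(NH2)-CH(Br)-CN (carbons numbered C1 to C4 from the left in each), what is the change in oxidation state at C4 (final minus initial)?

Before: C4 has 1 bond to C, 2 bonds to H, 1 bond to N → oxidation state -1.
After: C4 has 1 bond to C, 3 bonds to N → oxidation state +3.
Δ = +3 − (-1) = +4, so this is an oxidation at C4.

+4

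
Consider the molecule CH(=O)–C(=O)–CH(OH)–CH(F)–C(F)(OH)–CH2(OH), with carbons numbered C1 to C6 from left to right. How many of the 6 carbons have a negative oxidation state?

Tallying each carbon's bonds:
C1: 1C, 1H, 2O → 0 − 1 + 2 = +1
C2: 2C, 2O → 0 + 2 = +2
C3: 2C, 1H, 1O → 0 − 1 + 1 = 0
C4: 2C, 1H, 1F → 0 − 1 + 1 = 0
C5: 2C, 1O, 1F → 0 + 1 + 1 = +2
C6: 1C, 2H, 1O → 0 − 2 + 1 = -1
1 carbon (C6) meets the condition.

1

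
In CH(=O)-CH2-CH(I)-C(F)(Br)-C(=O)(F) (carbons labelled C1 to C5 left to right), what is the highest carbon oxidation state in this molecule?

+3

Each bond to a more electronegative atom (O, N, halogen) counts +1, each bond to a less electronegative atom (H, metal, B, Si) counts −1, and each C–C bond counts 0. Tallying each carbon:
C1: 1C, 1H, 2O → 0 − 1 + 2 = +1
C2: 2C, 2H → 0 − 2 = -2
C3: 2C, 1H, 1I → 0 − 1 + 1 = 0
C4: 2C, 1F, 1Br → 0 + 1 + 1 = +2
C5: 1C, 2O, 1F → 0 + 2 + 1 = +3
The highest value is +3.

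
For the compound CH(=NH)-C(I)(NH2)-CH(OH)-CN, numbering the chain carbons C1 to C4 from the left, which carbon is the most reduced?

C3

Bonds to more-electronegative neighbours contribute +1 each, bonds to H or metals contribute −1 each, and C–C bonds contribute 0. Tallying each carbon:
C1: 1C, 1H, 2N → 0 − 1 + 2 = +1
C2: 2C, 1N, 1I → 0 + 1 + 1 = +2
C3: 2C, 1H, 1O → 0 − 1 + 1 = 0
C4: 1C, 3N → 0 + 3 = +3
The most reduced carbon is C3 at 0.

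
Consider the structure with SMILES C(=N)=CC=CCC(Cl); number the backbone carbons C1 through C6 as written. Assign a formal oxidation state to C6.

Count +1 for every bond to an atom more electronegative than carbon and −1 for every bond to one less electronegative; C–C bonds are 0.
C6 has one bond to C (0), one bond to Cl (+1), one bond to H (-1), one bond to H (-1).
Oxidation state = 0 + 1 − 1 − 1 = -1.

-1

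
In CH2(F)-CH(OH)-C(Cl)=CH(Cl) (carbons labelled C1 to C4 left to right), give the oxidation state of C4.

C4 has a double bond to C (2×0 = 0), one bond to Cl (+1), one bond to H (-1).
Oxidation state = 0 + 1 − 1 = 0.

0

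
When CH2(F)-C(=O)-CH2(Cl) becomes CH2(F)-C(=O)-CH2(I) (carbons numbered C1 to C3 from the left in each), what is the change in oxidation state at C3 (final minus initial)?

0

Before: C3 has 1 bond to C, 2 bonds to H, 1 bond to Cl → oxidation state -1.
After: C3 has 1 bond to C, 2 bonds to H, 1 bond to I → oxidation state -1.
Δ = -1 − (-1) = 0, so no net redox change at C3.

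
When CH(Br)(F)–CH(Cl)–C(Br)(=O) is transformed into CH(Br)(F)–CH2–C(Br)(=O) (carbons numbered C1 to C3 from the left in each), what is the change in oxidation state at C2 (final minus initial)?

-2

Before: C2 has 2 bonds to C, 1 bond to H, 1 bond to Cl → oxidation state 0.
After: C2 has 2 bonds to C, 2 bonds to H → oxidation state -2.
Δ = -2 − (0) = -2, so this is a reduction at C2.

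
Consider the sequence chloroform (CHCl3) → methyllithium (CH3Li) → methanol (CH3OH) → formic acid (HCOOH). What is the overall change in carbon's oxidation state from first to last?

Carbon oxidation states along the series — chloroform: +2, methyllithium: -4, methanol: -2, formic acid: +2.
Net change = +2 − (+2) = 0.

0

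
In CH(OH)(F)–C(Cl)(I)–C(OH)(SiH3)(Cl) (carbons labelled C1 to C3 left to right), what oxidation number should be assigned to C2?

+2

C2 has one bond to C (0), one bond to C (0), one bond to Cl (+1), one bond to I (+1).
Oxidation state = 0 + 0 + 1 + 1 = +2.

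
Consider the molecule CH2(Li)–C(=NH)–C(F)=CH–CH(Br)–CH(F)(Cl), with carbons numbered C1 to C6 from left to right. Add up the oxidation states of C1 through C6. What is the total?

Tallying each carbon's bonds:
C1: 1C, 2H, 1Li → 0 − 2 − 1 = -3
C2: 2C, 2N → 0 + 2 = +2
C3: 3C, 1F → 0 + 1 = +1
C4: 3C, 1H → 0 − 1 = -1
C5: 2C, 1H, 1Br → 0 − 1 + 1 = 0
C6: 1C, 1H, 1F, 1Cl → 0 − 1 + 1 + 1 = +1
Sum = -3 + 2 + 1 − 1 + 0 + 1 = 0.

0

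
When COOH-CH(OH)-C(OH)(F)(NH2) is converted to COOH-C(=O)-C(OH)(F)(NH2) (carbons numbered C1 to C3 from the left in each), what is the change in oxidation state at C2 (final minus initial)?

Before: C2 has 2 bonds to C, 1 bond to H, 1 bond to O → oxidation state 0.
After: C2 has 2 bonds to C, 2 bonds to O → oxidation state +2.
Δ = +2 − (0) = +2, so this is an oxidation at C2.

+2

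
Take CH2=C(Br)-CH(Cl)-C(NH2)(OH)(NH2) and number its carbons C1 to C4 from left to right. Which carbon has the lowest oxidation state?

Tallying each carbon's bonds:
C1: 2C, 2H → 0 − 2 = -2
C2: 3C, 1Br → 0 + 1 = +1
C3: 2C, 1H, 1Cl → 0 − 1 + 1 = 0
C4: 1C, 1O, 2N → 0 + 1 + 2 = +3
The most reduced carbon is C1 at -2.

C1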